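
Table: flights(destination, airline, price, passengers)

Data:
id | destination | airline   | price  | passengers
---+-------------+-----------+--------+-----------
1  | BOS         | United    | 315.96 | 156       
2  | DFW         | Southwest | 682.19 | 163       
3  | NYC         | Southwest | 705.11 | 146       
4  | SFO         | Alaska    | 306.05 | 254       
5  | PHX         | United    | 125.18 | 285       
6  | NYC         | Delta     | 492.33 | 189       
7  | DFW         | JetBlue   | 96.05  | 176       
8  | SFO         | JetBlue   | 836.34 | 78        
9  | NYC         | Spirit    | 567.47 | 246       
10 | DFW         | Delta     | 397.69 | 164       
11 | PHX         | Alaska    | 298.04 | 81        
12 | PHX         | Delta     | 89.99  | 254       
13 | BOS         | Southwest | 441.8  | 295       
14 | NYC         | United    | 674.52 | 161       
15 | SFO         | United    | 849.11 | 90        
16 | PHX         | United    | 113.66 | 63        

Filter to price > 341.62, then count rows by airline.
SELECT airline, COUNT(*)
FROM flights
WHERE price > 341.62
GROUP BY airline

Note: WHERE filters rows before grouping.

Result:
  Delta: 2
  JetBlue: 1
  Southwest: 3
  Spirit: 1
  United: 2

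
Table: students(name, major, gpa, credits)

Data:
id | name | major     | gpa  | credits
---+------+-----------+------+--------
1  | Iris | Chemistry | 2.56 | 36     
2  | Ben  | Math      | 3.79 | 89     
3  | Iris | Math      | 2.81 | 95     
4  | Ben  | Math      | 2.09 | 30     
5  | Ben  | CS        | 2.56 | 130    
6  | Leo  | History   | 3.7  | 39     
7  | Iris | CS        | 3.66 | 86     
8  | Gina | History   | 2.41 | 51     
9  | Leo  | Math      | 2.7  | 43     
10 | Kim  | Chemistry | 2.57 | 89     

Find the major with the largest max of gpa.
SELECT major, MAX(gpa) as val
FROM students
GROUP BY major
ORDER BY val DESC
LIMIT 1

Result: Math with max(gpa) = 3.79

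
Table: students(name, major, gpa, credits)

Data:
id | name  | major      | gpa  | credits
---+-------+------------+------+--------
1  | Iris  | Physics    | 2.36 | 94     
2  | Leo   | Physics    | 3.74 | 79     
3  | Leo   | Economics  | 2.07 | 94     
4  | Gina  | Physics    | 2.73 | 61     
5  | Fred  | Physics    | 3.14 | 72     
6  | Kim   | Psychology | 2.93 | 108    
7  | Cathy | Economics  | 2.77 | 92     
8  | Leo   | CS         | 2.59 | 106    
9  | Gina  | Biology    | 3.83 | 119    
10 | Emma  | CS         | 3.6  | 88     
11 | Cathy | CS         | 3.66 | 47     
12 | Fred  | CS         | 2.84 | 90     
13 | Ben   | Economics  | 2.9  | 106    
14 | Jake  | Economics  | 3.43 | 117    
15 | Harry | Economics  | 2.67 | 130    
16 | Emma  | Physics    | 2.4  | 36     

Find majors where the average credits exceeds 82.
SELECT major, AVG(credits)
FROM students
GROUP BY major
HAVING AVG(credits) > 82

Result:
  Biology: avg=119.00
  CS: avg=82.75
  Economics: avg=107.80
  Psychology: avg=108.00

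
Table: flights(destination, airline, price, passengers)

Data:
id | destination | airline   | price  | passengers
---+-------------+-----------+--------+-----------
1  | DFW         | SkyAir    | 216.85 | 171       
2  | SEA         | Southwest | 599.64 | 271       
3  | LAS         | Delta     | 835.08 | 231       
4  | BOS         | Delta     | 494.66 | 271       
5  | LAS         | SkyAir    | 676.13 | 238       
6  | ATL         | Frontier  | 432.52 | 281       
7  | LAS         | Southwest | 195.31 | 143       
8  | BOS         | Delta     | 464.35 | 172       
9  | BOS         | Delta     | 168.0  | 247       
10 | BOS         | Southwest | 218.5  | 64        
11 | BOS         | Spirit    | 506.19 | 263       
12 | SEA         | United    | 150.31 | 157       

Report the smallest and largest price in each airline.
SELECT airline, MIN(price), MAX(price)
FROM flights
GROUP BY airline

Result:
  Delta: min=168.00, max=835.08
  Frontier: min=432.52, max=432.52
  SkyAir: min=216.85, max=676.13
  Southwest: min=195.31, max=599.64
  Spirit: min=506.19, max=506.19
  United: min=150.31, max=150.31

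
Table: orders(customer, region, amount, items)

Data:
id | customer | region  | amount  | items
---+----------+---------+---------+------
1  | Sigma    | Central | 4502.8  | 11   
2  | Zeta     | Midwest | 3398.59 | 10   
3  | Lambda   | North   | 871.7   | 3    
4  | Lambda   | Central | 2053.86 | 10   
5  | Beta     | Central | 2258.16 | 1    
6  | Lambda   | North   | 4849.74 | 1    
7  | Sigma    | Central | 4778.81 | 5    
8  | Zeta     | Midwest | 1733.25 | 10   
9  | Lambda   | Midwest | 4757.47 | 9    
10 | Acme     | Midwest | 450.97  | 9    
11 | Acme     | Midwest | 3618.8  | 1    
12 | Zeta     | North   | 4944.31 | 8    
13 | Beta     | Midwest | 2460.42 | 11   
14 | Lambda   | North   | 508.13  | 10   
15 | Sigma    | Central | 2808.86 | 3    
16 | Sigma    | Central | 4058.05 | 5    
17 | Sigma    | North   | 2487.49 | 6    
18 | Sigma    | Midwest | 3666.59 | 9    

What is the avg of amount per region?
SELECT region, AVG(amount) as result
FROM orders
GROUP BY region

Result:
  Central: 3410.09
  Midwest: 2869.44
  North: 2732.27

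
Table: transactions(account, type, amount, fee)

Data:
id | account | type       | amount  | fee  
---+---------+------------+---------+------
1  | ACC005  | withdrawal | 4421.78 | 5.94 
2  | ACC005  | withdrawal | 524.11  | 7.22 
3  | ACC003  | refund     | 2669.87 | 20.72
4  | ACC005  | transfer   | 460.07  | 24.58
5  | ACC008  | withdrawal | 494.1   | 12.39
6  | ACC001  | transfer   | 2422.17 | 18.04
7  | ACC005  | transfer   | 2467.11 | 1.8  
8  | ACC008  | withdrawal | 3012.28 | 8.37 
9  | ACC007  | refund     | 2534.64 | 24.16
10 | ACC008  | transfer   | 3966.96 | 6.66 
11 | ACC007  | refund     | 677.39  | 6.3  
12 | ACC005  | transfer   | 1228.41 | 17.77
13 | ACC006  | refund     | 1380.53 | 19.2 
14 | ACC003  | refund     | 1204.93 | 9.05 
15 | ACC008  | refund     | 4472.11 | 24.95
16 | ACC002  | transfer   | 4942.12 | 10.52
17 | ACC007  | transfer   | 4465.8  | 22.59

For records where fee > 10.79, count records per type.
SELECT type, COUNT(*)
FROM transactions
WHERE fee > 10.79
GROUP BY type

Note: WHERE filters rows before grouping.

Result:
  refund: 4
  transfer: 4
  withdrawal: 1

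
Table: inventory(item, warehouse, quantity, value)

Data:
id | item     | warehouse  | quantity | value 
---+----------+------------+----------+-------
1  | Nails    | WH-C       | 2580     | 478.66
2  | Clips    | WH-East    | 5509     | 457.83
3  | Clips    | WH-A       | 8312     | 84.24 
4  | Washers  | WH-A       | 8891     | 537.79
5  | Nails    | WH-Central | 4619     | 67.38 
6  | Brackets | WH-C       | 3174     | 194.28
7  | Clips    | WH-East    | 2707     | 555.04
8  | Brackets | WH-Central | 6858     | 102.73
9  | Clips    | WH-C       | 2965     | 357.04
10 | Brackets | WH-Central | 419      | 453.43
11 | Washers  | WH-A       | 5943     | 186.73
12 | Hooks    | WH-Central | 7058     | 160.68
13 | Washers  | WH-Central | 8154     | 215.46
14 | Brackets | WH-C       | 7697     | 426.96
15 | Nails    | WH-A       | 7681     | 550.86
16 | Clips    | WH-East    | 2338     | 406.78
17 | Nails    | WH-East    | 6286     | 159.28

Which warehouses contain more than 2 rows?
SELECT warehouse, COUNT(*) as cnt
FROM inventory
GROUP BY warehouse
HAVING COUNT(*) > 2

Result:
  WH-A: 4
  WH-C: 4
  WH-Central: 5
  WH-East: 4

Note: HAVING filters groups after aggregation, WHERE filters rows before.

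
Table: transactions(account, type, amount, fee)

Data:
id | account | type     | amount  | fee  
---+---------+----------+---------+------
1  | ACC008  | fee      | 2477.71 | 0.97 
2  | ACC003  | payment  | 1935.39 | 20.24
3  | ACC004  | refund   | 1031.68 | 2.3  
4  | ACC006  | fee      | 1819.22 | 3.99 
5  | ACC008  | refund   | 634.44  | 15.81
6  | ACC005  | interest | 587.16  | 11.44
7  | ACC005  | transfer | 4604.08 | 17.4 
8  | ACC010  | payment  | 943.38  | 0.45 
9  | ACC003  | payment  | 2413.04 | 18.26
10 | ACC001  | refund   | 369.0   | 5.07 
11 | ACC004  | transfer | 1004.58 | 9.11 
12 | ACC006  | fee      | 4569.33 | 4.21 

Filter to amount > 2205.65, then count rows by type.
SELECT type, COUNT(*)
FROM transactions
WHERE amount > 2205.65
GROUP BY type

Note: WHERE filters rows before grouping.

Result:
  fee: 2
  payment: 1
  transfer: 1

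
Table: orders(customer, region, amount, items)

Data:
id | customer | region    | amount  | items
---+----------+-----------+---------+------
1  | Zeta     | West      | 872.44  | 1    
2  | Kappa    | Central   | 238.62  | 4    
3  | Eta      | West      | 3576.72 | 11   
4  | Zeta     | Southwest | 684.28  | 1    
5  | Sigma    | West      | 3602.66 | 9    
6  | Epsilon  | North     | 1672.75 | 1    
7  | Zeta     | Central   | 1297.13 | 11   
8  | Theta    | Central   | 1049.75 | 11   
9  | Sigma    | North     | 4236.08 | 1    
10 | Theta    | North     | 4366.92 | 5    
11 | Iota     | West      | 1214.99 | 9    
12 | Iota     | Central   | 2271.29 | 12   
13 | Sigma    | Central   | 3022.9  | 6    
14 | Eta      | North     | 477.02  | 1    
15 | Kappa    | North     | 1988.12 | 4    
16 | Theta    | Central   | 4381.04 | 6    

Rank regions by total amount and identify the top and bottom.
SELECT region, SUM(amount)
FROM orders
GROUP BY region
ORDER BY SUM(amount)

All groups:
  Southwest: 684.28
  West: 9266.81
  Central: 12260.73
  North: 12740.89

Highest: North (12740.89)
Lowest: Southwest (684.28)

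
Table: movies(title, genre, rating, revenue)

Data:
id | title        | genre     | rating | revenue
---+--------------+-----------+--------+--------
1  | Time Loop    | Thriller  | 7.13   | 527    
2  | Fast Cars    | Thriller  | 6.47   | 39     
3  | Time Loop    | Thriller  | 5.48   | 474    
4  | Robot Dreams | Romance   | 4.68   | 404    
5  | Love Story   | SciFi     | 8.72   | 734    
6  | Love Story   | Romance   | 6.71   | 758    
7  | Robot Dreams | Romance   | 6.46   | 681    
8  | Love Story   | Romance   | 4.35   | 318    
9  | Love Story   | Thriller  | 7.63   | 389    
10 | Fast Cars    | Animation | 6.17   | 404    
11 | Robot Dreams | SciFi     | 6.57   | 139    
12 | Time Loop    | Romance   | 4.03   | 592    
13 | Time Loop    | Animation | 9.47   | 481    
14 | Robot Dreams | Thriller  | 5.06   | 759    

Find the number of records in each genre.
SELECT genre, COUNT(*) as count
FROM movies
GROUP BY genre

Result:
  Animation: 2
  Romance: 5
  SciFi: 2
  Thriller: 5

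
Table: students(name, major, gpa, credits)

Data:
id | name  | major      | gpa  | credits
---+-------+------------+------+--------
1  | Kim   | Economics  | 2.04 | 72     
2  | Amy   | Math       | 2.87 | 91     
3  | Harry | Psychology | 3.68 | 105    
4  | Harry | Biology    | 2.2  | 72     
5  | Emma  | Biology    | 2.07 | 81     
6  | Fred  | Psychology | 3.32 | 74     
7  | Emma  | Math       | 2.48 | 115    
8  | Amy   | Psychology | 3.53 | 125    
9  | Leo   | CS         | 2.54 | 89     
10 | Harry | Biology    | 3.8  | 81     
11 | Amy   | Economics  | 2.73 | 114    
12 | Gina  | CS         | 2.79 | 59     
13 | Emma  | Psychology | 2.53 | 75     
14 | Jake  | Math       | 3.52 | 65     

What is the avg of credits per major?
SELECT major, AVG(credits) as result
FROM students
GROUP BY major

Result:
  Biology: 78.00
  CS: 74.00
  Economics: 93.00
  Math: 90.33
  Psychology: 94.75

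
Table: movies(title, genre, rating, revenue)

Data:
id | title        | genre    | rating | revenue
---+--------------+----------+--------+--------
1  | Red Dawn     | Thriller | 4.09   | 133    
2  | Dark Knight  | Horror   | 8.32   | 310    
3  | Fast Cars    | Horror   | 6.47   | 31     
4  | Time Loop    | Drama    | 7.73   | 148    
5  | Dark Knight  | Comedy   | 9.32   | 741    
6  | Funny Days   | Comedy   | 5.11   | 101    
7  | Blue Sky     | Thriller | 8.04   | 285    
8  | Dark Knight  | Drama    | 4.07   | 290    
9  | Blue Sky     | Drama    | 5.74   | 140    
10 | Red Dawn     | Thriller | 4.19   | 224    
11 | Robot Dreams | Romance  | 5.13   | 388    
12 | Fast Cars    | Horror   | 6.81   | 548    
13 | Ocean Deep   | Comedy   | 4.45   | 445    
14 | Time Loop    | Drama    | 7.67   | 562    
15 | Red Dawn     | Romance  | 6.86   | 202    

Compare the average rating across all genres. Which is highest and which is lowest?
SELECT genre, AVG(rating)
FROM movies
GROUP BY genre
ORDER BY AVG(rating)

All groups:
  Thriller: 5.44
  Romance: 6.00
  Comedy: 6.29
  Drama: 6.30
  Horror: 7.20

Highest: Horror (7.20)
Lowest: Thriller (5.44)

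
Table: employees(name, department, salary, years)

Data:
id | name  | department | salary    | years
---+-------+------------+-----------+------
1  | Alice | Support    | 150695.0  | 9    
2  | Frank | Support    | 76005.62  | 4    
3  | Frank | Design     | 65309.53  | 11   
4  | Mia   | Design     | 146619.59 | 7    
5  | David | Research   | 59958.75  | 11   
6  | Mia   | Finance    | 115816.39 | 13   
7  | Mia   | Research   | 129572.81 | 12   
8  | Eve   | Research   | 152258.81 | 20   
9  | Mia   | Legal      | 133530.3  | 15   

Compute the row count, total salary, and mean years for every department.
SELECT department,
       COUNT(*) as cnt,
       SUM(salary) as total_salary,
       AVG(years) as avg_years
FROM employees
GROUP BY department

Result:
  Design: 2 records, 211929.12 total salary, 9.00 avg years
  Finance: 1 records, 115816.39 total salary, 13.00 avg years
  Legal: 1 records, 133530.30 total salary, 15.00 avg years
  Research: 3 records, 341790.37 total salary, 14.33 avg years
  Support: 2 records, 226700.62 total salary, 6.50 avg years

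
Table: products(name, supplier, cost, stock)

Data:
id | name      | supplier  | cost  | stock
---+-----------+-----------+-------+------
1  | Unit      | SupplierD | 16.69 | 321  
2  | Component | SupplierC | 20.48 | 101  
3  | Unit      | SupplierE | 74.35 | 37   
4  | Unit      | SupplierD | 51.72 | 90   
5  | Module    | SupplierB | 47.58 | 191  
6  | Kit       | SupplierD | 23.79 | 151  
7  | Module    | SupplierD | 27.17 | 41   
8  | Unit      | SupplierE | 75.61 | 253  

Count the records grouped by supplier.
SELECT supplier, COUNT(*) as count
FROM products
GROUP BY supplier

Result:
  SupplierB: 1
  SupplierC: 1
  SupplierD: 4
  SupplierE: 2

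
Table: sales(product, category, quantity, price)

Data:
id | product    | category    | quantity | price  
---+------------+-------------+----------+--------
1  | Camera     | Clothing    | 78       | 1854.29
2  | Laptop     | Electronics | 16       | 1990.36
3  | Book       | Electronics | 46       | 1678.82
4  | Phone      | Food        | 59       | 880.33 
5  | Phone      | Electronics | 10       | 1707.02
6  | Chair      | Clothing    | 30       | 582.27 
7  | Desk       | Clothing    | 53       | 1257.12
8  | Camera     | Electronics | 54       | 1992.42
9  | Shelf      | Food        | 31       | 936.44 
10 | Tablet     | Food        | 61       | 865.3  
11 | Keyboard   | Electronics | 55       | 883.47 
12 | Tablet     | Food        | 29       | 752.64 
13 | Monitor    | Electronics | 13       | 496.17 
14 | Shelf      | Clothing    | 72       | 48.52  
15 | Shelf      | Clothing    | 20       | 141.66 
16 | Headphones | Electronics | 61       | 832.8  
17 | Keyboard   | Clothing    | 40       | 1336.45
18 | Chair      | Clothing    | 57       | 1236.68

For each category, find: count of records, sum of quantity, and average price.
SELECT category,
       COUNT(*) as cnt,
       SUM(quantity) as total_quantity,
       AVG(price) as avg_price
FROM sales
GROUP BY category

Result:
  Clothing: 7 records, 350 total quantity, 922.43 avg price
  Electronics: 7 records, 255 total quantity, 1368.72 avg price
  Food: 4 records, 180 total quantity, 858.68 avg price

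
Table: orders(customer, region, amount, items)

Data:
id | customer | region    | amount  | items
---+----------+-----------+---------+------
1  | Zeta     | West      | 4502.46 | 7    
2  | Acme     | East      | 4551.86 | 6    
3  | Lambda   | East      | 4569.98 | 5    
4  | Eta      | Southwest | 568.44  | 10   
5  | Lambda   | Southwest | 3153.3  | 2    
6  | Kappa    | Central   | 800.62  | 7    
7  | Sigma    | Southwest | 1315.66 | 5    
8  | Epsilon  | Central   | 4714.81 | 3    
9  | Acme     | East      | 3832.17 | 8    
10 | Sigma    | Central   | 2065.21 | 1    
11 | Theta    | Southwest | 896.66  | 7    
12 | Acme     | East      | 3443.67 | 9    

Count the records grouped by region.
SELECT region, COUNT(*) as count
FROM orders
GROUP BY region

Result:
  Central: 3
  East: 4
  Southwest: 4
  West: 1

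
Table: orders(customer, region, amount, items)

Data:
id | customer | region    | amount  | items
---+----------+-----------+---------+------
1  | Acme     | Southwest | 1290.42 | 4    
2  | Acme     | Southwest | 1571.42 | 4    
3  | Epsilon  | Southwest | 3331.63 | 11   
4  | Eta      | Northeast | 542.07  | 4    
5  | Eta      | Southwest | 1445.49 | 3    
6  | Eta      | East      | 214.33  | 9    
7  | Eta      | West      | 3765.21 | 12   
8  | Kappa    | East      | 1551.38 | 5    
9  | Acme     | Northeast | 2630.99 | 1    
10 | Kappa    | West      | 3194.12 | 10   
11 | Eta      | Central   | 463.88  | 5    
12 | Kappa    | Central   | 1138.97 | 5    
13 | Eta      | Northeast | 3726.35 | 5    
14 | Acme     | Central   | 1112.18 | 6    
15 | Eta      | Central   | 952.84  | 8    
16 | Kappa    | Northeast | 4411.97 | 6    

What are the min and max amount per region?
SELECT region, MIN(amount), MAX(amount)
FROM orders
GROUP BY region

Result:
  Central: min=463.88, max=1138.97
  East: min=214.33, max=1551.38
  Northeast: min=542.07, max=4411.97
  Southwest: min=1290.42, max=3331.63
  West: min=3194.12, max=3765.21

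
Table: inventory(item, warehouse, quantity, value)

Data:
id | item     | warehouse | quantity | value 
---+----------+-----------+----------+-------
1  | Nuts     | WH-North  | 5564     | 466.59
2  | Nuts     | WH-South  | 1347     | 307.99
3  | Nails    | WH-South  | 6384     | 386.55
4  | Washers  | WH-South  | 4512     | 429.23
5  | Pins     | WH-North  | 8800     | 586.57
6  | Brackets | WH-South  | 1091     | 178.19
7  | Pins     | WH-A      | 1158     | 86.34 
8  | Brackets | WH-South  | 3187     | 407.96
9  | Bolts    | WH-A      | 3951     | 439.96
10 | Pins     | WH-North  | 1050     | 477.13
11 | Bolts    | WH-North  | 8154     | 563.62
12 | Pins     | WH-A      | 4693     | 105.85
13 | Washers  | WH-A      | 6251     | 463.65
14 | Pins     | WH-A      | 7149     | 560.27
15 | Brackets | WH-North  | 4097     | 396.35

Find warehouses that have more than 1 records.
SELECT warehouse, COUNT(*) as cnt
FROM inventory
GROUP BY warehouse
HAVING COUNT(*) > 1

Result:
  WH-A: 5
  WH-North: 5
  WH-South: 5

Note: HAVING filters groups after aggregation, WHERE filters rows before.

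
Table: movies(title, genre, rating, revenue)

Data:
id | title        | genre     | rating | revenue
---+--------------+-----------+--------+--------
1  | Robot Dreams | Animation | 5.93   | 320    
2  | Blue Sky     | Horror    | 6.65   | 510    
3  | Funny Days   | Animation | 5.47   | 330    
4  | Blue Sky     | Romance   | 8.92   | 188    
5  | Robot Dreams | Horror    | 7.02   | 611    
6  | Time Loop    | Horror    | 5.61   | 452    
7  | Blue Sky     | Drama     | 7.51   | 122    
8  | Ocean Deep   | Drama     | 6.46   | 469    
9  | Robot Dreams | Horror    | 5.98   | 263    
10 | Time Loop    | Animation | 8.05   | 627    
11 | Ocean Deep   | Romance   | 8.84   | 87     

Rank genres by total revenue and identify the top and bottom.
SELECT genre, SUM(revenue)
FROM movies
GROUP BY genre
ORDER BY SUM(revenue)

All groups:
  Romance: 275
  Drama: 591
  Animation: 1277
  Horror: 1836

Highest: Horror (1836)
Lowest: Romance (275)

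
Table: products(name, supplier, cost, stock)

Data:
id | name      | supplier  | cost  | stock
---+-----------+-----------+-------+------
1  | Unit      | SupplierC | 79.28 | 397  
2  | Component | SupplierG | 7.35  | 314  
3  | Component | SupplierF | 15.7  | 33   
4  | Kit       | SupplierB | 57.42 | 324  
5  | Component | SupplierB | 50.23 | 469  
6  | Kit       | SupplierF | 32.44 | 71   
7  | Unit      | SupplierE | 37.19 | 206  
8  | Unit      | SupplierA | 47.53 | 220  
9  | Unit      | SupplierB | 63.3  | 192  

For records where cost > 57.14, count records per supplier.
SELECT supplier, COUNT(*)
FROM products
WHERE cost > 57.14
GROUP BY supplier

Note: WHERE filters rows before grouping.

Result:
  SupplierB: 2
  SupplierC: 1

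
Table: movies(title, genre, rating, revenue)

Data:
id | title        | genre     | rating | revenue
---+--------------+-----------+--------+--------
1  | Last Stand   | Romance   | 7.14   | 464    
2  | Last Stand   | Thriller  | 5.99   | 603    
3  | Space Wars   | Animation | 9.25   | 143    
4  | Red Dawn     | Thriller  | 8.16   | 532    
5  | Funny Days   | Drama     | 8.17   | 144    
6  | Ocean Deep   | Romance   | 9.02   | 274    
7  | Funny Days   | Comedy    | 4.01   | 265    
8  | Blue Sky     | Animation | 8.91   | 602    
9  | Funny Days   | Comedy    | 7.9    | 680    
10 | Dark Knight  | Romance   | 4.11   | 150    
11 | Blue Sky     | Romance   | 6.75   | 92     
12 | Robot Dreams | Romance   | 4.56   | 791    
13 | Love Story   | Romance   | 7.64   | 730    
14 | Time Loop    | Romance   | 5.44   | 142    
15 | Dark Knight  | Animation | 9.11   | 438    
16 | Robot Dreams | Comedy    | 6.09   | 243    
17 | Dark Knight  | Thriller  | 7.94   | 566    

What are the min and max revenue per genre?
SELECT genre, MIN(revenue), MAX(revenue)
FROM movies
GROUP BY genre

Result:
  Animation: min=143, max=602
  Comedy: min=243, max=680
  Drama: min=144, max=144
  Romance: min=92, max=791
  Thriller: min=532, max=603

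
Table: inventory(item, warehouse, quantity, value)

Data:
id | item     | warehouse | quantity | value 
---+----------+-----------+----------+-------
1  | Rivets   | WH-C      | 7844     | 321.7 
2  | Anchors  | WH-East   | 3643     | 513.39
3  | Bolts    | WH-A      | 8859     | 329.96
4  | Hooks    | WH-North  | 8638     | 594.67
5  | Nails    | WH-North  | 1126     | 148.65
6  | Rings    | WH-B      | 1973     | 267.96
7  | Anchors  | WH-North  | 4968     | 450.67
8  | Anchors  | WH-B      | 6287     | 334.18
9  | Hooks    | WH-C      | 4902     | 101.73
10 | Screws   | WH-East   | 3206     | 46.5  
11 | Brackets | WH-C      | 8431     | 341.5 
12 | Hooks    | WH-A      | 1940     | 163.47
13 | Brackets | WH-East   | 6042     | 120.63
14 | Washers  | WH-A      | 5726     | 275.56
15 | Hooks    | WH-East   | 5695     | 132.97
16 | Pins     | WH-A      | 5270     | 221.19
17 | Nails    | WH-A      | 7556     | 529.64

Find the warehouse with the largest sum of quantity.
SELECT warehouse, SUM(quantity) as val
FROM inventory
GROUP BY warehouse
ORDER BY val DESC
LIMIT 1

Result: WH-A with sum(quantity) = 29351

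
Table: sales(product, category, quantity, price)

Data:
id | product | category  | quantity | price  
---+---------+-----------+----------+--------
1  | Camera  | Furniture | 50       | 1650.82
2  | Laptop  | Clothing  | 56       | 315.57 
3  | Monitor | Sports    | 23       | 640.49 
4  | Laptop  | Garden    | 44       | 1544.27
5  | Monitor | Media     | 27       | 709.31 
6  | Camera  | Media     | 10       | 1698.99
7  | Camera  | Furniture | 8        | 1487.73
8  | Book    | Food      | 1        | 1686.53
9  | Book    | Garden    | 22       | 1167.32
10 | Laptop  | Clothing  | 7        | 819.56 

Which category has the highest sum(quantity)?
SELECT category, SUM(quantity) as val
FROM sales
GROUP BY category
ORDER BY val DESC
LIMIT 1

Result: Garden with sum(quantity) = 66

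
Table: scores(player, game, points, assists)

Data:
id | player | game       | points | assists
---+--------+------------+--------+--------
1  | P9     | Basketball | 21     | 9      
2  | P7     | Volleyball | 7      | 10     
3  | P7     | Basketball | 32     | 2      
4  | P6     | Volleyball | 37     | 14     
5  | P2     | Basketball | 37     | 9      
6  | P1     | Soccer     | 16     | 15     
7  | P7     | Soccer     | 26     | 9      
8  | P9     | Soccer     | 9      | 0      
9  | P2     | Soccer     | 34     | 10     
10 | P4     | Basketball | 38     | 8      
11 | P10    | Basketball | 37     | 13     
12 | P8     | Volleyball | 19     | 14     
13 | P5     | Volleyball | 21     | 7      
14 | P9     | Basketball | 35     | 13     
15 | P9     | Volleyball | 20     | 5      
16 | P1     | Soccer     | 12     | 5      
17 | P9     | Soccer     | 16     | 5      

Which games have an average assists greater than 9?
SELECT game, AVG(assists)
FROM scores
GROUP BY game
HAVING AVG(assists) > 9

Result:
  Volleyball: avg=10.00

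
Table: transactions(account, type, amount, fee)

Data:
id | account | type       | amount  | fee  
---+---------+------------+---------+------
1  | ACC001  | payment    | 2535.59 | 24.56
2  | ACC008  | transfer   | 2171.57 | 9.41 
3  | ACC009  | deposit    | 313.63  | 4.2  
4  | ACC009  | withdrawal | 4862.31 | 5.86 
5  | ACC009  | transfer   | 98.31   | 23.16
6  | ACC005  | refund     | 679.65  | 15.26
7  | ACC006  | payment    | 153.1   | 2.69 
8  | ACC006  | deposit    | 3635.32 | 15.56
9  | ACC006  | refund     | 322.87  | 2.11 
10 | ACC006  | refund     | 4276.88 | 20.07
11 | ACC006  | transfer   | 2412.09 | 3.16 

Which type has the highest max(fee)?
SELECT type, MAX(fee) as val
FROM transactions
GROUP BY type
ORDER BY val DESC
LIMIT 1

Result: payment with max(fee) = 24.56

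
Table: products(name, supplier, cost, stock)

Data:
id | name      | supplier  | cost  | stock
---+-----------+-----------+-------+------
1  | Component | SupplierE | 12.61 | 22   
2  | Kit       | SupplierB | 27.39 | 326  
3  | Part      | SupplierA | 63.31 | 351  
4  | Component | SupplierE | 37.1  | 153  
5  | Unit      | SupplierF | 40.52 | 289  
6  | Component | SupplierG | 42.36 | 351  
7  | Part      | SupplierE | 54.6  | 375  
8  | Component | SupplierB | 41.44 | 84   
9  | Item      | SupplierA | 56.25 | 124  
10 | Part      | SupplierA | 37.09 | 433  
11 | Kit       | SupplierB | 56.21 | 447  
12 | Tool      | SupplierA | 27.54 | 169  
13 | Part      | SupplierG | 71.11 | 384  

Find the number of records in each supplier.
SELECT supplier, COUNT(*) as count
FROM products
GROUP BY supplier

Result:
  SupplierA: 4
  SupplierB: 3
  SupplierE: 3
  SupplierF: 1
  SupplierG: 2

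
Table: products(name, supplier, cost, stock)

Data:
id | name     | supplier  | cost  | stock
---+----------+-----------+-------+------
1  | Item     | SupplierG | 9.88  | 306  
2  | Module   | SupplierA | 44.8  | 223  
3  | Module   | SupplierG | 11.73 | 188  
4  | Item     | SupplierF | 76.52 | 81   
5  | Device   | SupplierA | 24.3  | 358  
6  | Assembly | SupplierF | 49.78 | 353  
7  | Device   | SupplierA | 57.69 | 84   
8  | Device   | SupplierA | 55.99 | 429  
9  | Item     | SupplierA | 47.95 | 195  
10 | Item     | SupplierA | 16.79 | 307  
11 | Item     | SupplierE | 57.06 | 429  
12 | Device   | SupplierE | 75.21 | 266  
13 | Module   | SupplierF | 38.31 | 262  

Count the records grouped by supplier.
SELECT supplier, COUNT(*) as count
FROM products
GROUP BY supplier

Result:
  SupplierA: 6
  SupplierE: 2
  SupplierF: 3
  SupplierG: 2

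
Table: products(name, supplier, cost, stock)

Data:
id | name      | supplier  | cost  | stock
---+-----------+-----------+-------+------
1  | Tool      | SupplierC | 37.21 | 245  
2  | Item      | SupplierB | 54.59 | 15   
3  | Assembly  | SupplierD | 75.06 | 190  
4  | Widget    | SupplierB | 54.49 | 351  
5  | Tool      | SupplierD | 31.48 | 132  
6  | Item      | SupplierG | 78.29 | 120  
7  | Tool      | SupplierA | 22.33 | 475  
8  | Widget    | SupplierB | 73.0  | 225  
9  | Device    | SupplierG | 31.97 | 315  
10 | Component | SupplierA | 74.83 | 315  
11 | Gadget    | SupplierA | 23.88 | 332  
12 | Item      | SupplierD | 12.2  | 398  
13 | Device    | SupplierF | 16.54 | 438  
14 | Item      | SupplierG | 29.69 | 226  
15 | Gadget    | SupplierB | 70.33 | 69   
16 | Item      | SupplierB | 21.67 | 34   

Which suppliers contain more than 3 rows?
SELECT supplier, COUNT(*) as cnt
FROM products
GROUP BY supplier
HAVING COUNT(*) > 3

Result:
  SupplierB: 5

Note: HAVING filters groups after aggregation, WHERE filters rows before.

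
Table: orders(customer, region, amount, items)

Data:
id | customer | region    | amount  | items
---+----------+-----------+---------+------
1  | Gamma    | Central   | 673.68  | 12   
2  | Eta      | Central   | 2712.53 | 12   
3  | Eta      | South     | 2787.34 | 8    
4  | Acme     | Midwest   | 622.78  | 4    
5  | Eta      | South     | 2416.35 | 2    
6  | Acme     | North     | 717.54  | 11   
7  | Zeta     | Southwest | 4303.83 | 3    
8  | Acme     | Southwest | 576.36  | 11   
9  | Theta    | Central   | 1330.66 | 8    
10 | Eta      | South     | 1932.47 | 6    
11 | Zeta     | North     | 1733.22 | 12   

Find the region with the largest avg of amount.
SELECT region, AVG(amount) as val
FROM orders
GROUP BY region
ORDER BY val DESC
LIMIT 1

Result: Southwest with avg(amount) = 2440.10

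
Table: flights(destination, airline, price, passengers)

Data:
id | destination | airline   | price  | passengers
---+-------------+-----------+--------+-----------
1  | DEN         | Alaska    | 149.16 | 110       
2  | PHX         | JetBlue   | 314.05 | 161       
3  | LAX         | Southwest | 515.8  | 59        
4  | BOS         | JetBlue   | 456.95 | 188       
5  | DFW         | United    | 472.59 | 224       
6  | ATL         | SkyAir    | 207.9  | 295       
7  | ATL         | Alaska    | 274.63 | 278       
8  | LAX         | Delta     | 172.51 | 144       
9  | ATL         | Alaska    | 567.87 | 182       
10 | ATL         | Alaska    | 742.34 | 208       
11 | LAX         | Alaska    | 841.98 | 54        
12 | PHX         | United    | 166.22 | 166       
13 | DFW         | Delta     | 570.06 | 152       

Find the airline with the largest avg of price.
SELECT airline, AVG(price) as val
FROM flights
GROUP BY airline
ORDER BY val DESC
LIMIT 1

Result: Southwest with avg(price) = 515.80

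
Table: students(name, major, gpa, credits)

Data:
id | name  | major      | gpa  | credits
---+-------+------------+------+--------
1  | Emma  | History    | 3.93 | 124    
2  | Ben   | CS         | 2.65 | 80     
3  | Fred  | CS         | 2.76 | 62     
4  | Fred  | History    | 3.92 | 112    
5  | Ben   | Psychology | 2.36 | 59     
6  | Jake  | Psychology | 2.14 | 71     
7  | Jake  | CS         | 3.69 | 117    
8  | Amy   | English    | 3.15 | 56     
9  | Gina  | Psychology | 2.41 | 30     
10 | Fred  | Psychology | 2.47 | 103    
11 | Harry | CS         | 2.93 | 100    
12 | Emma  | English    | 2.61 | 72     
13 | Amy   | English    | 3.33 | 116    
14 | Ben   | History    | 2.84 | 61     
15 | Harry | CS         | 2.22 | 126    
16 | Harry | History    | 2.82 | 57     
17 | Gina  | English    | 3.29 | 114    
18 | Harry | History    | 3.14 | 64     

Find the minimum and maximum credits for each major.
SELECT major, MIN(credits), MAX(credits)
FROM students
GROUP BY major

Result:
  CS: min=62, max=126
  English: min=56, max=116
  History: min=57, max=124
  Psychology: min=30, max=103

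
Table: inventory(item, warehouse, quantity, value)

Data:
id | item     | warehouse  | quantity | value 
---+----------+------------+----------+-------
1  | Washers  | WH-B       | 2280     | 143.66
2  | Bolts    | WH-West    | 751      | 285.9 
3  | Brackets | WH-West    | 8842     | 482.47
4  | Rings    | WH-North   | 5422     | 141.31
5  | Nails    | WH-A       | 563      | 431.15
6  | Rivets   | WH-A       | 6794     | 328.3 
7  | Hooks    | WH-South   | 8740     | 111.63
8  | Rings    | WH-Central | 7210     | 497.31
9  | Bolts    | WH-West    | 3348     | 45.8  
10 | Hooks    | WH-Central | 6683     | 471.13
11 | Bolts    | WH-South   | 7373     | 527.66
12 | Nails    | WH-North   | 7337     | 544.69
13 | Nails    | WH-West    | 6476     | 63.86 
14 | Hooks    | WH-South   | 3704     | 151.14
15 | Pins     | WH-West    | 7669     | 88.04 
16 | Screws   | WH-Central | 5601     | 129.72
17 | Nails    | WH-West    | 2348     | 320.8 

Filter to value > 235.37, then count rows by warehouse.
SELECT warehouse, COUNT(*)
FROM inventory
WHERE value > 235.37
GROUP BY warehouse

Note: WHERE filters rows before grouping.

Result:
  WH-A: 2
  WH-Central: 2
  WH-North: 1
  WH-South: 1
  WH-West: 3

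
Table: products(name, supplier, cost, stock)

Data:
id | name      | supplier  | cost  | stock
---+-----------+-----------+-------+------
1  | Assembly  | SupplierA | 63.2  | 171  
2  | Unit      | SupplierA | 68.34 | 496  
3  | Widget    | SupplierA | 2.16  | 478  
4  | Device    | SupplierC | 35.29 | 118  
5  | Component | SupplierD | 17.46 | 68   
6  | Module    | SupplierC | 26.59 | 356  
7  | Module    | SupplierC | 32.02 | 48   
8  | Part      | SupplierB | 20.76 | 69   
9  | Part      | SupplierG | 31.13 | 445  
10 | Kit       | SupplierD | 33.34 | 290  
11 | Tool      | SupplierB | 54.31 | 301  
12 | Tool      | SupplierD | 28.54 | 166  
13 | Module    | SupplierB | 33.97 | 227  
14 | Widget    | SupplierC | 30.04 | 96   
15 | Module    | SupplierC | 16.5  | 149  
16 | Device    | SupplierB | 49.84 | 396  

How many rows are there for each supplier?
SELECT supplier, COUNT(*) as count
FROM products
GROUP BY supplier

Result:
  SupplierA: 3
  SupplierB: 4
  SupplierC: 5
  SupplierD: 3
  SupplierG: 1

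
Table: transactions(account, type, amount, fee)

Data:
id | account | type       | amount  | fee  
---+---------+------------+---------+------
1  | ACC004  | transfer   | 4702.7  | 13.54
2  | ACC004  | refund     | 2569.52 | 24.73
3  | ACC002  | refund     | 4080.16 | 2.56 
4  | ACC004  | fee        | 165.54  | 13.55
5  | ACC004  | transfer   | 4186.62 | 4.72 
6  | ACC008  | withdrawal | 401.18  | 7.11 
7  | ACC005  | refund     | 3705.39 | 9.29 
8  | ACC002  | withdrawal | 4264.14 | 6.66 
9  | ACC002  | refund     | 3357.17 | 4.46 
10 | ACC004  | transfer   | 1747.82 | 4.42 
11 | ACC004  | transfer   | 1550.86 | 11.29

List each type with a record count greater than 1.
SELECT type, COUNT(*) as cnt
FROM transactions
GROUP BY type
HAVING COUNT(*) > 1

Result:
  refund: 4
  transfer: 4
  withdrawal: 2

Note: HAVING filters groups after aggregation, WHERE filters rows before.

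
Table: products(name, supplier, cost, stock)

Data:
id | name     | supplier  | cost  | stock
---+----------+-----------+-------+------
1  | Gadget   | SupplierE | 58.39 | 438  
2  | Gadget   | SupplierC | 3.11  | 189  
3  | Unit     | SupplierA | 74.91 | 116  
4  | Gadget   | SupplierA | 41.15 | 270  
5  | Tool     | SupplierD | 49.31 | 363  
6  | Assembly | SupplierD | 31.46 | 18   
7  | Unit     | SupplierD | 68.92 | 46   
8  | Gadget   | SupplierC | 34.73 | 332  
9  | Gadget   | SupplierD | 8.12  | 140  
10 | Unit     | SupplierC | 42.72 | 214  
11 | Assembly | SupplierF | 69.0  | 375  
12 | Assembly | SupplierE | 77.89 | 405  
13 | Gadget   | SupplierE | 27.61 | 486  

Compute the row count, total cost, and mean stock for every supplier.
SELECT supplier,
       COUNT(*) as cnt,
       SUM(cost) as total_cost,
       AVG(stock) as avg_stock
FROM products
GROUP BY supplier

Result:
  SupplierA: 2 records, 116.06 total cost, 193.00 avg stock
  SupplierC: 3 records, 80.56 total cost, 245.00 avg stock
  SupplierD: 4 records, 157.81 total cost, 141.75 avg stock
  SupplierE: 3 records, 163.89 total cost, 443.00 avg stock
  SupplierF: 1 records, 69.00 total cost, 375.00 avg stock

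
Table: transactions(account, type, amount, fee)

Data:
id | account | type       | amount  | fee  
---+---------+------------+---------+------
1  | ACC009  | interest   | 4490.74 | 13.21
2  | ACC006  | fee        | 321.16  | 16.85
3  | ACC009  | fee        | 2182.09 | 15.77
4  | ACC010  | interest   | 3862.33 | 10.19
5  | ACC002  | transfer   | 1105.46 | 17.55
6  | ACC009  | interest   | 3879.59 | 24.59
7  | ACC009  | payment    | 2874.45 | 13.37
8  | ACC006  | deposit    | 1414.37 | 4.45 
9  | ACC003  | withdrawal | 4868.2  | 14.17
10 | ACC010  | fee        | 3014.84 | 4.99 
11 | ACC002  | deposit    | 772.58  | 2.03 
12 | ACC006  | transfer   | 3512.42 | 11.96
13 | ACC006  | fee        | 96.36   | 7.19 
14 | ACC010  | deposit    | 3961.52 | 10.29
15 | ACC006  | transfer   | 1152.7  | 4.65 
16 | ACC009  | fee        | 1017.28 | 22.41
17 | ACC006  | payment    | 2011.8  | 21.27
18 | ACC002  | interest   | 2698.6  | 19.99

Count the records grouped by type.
SELECT type, COUNT(*) as count
FROM transactions
GROUP BY type

Result:
  deposit: 3
  fee: 5
  interest: 4
  payment: 2
  transfer: 3
  withdrawal: 1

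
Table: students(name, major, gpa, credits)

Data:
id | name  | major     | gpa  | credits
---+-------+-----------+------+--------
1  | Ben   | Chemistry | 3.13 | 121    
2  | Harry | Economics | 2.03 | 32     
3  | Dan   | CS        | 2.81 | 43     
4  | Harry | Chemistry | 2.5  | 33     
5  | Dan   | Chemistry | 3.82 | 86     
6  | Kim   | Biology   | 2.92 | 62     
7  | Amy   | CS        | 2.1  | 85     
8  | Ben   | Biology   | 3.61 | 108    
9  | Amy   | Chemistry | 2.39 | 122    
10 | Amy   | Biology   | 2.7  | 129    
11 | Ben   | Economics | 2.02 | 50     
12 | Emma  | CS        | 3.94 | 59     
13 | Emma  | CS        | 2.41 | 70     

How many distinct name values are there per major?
SELECT major, COUNT(DISTINCT name)
FROM students
GROUP BY major

Result:
  Biology: 3 distinct
  CS: 3 distinct
  Chemistry: 4 distinct
  Economics: 2 distinct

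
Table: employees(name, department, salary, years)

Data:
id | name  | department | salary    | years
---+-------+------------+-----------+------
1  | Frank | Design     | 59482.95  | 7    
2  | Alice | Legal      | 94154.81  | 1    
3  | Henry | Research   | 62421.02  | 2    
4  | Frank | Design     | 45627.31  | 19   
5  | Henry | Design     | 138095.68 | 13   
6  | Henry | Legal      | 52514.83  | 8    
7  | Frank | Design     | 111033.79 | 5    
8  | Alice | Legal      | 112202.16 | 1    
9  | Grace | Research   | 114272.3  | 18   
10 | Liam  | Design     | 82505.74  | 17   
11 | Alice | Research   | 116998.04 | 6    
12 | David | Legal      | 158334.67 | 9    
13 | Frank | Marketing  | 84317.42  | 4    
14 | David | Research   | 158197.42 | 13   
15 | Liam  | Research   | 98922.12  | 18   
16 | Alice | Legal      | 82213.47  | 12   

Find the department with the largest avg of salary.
SELECT department, AVG(salary) as val
FROM employees
GROUP BY department
ORDER BY val DESC
LIMIT 1

Result: Research with avg(salary) = 110162.18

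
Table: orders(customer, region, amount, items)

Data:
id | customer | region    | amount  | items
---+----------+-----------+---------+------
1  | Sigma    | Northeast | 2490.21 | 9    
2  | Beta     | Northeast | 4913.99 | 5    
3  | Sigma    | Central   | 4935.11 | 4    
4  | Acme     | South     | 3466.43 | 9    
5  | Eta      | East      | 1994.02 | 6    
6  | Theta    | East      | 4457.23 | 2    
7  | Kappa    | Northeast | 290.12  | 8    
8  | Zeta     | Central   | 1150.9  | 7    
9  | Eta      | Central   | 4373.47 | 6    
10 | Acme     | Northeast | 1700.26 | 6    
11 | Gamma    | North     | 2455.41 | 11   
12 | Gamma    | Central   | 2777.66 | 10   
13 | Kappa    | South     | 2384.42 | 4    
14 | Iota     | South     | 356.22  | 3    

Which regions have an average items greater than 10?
SELECT region, AVG(items)
FROM orders
GROUP BY region
HAVING AVG(items) > 10

Result:
  North: avg=11.00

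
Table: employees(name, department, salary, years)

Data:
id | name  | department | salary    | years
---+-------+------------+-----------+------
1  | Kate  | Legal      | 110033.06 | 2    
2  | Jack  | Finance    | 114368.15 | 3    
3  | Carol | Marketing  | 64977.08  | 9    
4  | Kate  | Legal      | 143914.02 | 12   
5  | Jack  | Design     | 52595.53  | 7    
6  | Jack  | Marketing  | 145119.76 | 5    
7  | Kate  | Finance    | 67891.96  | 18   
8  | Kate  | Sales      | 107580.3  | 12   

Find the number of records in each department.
SELECT department, COUNT(*) as count
FROM employees
GROUP BY department

Result:
  Design: 1
  Finance: 2
  Legal: 2
  Marketing: 2
  Sales: 1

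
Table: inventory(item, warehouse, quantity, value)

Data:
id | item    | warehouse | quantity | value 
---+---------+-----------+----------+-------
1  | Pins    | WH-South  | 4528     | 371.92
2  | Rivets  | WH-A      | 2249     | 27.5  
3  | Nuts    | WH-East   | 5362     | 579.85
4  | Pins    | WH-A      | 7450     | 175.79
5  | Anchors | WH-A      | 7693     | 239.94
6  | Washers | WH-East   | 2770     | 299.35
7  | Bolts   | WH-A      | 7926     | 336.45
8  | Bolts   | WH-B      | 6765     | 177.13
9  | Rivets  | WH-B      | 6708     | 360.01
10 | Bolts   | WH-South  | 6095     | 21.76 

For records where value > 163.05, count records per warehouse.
SELECT warehouse, COUNT(*)
FROM inventory
WHERE value > 163.05
GROUP BY warehouse

Note: WHERE filters rows before grouping.

Result:
  WH-A: 3
  WH-B: 2
  WH-East: 2
  WH-South: 1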